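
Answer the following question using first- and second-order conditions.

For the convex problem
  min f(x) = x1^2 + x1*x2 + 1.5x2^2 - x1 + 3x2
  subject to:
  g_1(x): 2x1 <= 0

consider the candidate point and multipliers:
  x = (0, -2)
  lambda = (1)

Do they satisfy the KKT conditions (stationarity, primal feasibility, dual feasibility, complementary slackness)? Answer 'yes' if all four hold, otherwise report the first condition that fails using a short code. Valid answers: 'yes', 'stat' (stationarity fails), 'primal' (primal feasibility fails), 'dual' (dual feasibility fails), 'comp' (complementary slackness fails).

Gradient of f: grad f(x) = Q x + c = (-3, -3)
Constraint values g_i(x) = a_i^T x - b_i:
  g_1((0, -2)) = 0
Stationarity residual: grad f(x) + sum_i lambda_i a_i = (-1, -3)
  -> stationarity FAILS
Primal feasibility (all g_i <= 0): OK
Dual feasibility (all lambda_i >= 0): OK
Complementary slackness (lambda_i * g_i(x) = 0 for all i): OK

Verdict: the first failing condition is stationarity -> stat.

stat


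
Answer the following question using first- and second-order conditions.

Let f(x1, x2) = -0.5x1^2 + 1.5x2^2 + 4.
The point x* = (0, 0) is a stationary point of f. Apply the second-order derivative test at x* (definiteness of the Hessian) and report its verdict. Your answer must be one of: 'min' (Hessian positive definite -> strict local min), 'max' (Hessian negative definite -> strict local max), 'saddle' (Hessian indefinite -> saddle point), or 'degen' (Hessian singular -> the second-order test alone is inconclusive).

Compute the Hessian H = grad^2 f:
  H = [[-1, 0], [0, 3]]
Verify stationarity: grad f(x*) = H x* + g = (0, 0).
Eigenvalues of H: -1, 3.
Eigenvalues have mixed signs, so H is indefinite -> x* is a saddle point.

saddle


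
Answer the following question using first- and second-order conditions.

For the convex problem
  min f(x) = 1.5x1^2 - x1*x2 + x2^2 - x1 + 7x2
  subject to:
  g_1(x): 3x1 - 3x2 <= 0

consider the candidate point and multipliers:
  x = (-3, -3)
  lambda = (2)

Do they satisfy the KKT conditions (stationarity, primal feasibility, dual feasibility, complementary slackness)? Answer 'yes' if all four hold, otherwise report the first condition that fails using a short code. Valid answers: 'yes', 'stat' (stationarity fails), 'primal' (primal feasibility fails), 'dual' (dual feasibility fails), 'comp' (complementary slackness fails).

Gradient of f: grad f(x) = Q x + c = (-7, 4)
Constraint values g_i(x) = a_i^T x - b_i:
  g_1((-3, -3)) = 0
Stationarity residual: grad f(x) + sum_i lambda_i a_i = (-1, -2)
  -> stationarity FAILS
Primal feasibility (all g_i <= 0): OK
Dual feasibility (all lambda_i >= 0): OK
Complementary slackness (lambda_i * g_i(x) = 0 for all i): OK

Verdict: the first failing condition is stationarity -> stat.

stat


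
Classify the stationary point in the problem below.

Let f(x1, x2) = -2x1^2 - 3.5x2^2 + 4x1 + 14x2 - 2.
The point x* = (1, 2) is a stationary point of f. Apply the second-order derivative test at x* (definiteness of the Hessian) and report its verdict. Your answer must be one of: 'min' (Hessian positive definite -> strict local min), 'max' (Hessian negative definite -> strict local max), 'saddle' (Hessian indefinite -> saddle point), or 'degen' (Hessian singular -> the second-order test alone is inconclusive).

Compute the Hessian H = grad^2 f:
  H = [[-4, 0], [0, -7]]
Verify stationarity: grad f(x*) = H x* + g = (0, 0).
Eigenvalues of H: -7, -4.
Both eigenvalues < 0, so H is negative definite -> x* is a strict local max.

max


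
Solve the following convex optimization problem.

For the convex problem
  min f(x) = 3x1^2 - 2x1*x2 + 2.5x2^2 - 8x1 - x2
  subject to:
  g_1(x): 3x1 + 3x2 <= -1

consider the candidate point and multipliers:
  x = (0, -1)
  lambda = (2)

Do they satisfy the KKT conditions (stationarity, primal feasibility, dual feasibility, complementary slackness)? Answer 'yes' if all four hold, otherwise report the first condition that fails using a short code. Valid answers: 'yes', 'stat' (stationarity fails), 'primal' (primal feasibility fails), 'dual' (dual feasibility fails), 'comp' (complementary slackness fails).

Gradient of f: grad f(x) = Q x + c = (-6, -6)
Constraint values g_i(x) = a_i^T x - b_i:
  g_1((0, -1)) = -2
Stationarity residual: grad f(x) + sum_i lambda_i a_i = (0, 0)
  -> stationarity OK
Primal feasibility (all g_i <= 0): OK
Dual feasibility (all lambda_i >= 0): OK
Complementary slackness (lambda_i * g_i(x) = 0 for all i): FAILS

Verdict: the first failing condition is complementary_slackness -> comp.

comp


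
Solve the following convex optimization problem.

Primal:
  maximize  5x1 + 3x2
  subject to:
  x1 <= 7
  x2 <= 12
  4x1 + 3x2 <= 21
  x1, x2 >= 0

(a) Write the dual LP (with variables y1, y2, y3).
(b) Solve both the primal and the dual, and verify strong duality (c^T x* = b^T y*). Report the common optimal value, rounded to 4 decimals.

The standard primal-dual pair for 'max c^T x s.t. A x <= b, x >= 0' is:
  Dual:  min b^T y  s.t.  A^T y >= c,  y >= 0.

So the dual LP is:
  minimize  7y1 + 12y2 + 21y3
  subject to:
    y1 + 4y3 >= 5
    y2 + 3y3 >= 3
    y1, y2, y3 >= 0

Solving the primal: x* = (5.25, 0).
  primal value c^T x* = 26.25.
Solving the dual: y* = (0, 0, 1.25).
  dual value b^T y* = 26.25.
Strong duality: c^T x* = b^T y*. Confirmed.

26.25


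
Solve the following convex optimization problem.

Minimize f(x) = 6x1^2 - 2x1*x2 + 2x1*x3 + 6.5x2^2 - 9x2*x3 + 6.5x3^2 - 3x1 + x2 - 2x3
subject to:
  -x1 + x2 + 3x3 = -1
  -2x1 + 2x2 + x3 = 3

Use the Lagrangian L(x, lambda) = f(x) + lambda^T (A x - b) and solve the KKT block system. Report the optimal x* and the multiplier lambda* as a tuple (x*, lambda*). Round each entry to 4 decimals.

Form the Lagrangian:
  L(x, lambda) = (1/2) x^T Q x + c^T x + lambda^T (A x - b)
Stationarity (grad_x L = 0): Q x + c + A^T lambda = 0.
Primal feasibility: A x = b.

This gives the KKT block system:
  [ Q   A^T ] [ x     ]   [-c ]
  [ A    0  ] [ lambda ] = [ b ]

Solving the linear system:
  x*      = (-1.2857, 0.7143, -1)
  lambda* = (13.9714, -17.9143)
  f(x*)   = 37.1429

x* = (-1.2857, 0.7143, -1), lambda* = (13.9714, -17.9143)


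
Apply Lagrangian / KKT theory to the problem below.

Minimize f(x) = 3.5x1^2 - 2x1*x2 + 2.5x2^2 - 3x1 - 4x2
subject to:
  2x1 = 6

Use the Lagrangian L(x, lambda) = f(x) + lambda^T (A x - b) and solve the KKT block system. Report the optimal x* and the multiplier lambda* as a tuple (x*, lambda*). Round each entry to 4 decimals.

Form the Lagrangian:
  L(x, lambda) = (1/2) x^T Q x + c^T x + lambda^T (A x - b)
Stationarity (grad_x L = 0): Q x + c + A^T lambda = 0.
Primal feasibility: A x = b.

This gives the KKT block system:
  [ Q   A^T ] [ x     ]   [-c ]
  [ A    0  ] [ lambda ] = [ b ]

Solving the linear system:
  x*      = (3, 2)
  lambda* = (-7)
  f(x*)   = 12.5

x* = (3, 2), lambda* = (-7)


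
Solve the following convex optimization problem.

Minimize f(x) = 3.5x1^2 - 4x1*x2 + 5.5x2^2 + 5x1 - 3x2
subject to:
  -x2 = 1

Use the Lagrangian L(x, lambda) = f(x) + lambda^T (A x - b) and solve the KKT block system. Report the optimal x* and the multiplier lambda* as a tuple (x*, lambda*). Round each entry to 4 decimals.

Form the Lagrangian:
  L(x, lambda) = (1/2) x^T Q x + c^T x + lambda^T (A x - b)
Stationarity (grad_x L = 0): Q x + c + A^T lambda = 0.
Primal feasibility: A x = b.

This gives the KKT block system:
  [ Q   A^T ] [ x     ]   [-c ]
  [ A    0  ] [ lambda ] = [ b ]

Solving the linear system:
  x*      = (-1.2857, -1)
  lambda* = (-8.8571)
  f(x*)   = 2.7143

x* = (-1.2857, -1), lambda* = (-8.8571)


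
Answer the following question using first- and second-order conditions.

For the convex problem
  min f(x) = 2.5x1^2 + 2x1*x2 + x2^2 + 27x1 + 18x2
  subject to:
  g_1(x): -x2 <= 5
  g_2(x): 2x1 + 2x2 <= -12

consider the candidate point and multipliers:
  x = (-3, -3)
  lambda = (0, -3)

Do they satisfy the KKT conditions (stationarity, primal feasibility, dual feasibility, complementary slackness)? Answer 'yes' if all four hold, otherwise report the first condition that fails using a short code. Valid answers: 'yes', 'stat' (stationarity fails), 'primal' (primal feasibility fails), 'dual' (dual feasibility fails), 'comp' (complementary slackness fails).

Gradient of f: grad f(x) = Q x + c = (6, 6)
Constraint values g_i(x) = a_i^T x - b_i:
  g_1((-3, -3)) = -2
  g_2((-3, -3)) = 0
Stationarity residual: grad f(x) + sum_i lambda_i a_i = (0, 0)
  -> stationarity OK
Primal feasibility (all g_i <= 0): OK
Dual feasibility (all lambda_i >= 0): FAILS
Complementary slackness (lambda_i * g_i(x) = 0 for all i): OK

Verdict: the first failing condition is dual_feasibility -> dual.

dual


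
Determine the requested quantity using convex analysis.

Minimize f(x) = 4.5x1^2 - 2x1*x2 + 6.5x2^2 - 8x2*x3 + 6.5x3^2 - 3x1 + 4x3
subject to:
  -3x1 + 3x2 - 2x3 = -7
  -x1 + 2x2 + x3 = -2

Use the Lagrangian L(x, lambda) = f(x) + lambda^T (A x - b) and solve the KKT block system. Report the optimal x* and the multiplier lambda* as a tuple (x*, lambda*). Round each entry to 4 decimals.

Form the Lagrangian:
  L(x, lambda) = (1/2) x^T Q x + c^T x + lambda^T (A x - b)
Stationarity (grad_x L = 0): Q x + c + A^T lambda = 0.
Primal feasibility: A x = b.

This gives the KKT block system:
  [ Q   A^T ] [ x     ]   [-c ]
  [ A    0  ] [ lambda ] = [ b ]

Solving the linear system:
  x*      = (1.7172, -0.3449, 0.4069)
  lambda* = (5.0387, -1.9715)
  f(x*)   = 13.9018

x* = (1.7172, -0.3449, 0.4069), lambda* = (5.0387, -1.9715)


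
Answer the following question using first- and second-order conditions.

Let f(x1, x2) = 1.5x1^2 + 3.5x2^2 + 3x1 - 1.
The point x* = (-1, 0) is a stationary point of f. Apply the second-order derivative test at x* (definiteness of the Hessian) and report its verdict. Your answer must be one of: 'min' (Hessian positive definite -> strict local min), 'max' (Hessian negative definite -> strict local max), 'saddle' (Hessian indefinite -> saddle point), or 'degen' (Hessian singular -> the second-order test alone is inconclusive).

Compute the Hessian H = grad^2 f:
  H = [[3, 0], [0, 7]]
Verify stationarity: grad f(x*) = H x* + g = (0, 0).
Eigenvalues of H: 3, 7.
Both eigenvalues > 0, so H is positive definite -> x* is a strict local min.

min


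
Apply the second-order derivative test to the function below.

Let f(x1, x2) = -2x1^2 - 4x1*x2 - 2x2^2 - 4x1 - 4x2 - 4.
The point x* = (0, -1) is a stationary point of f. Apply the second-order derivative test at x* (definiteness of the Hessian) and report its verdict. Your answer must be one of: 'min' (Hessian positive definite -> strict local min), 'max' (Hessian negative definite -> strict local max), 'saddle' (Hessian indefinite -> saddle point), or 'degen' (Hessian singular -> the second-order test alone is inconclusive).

Compute the Hessian H = grad^2 f:
  H = [[-4, -4], [-4, -4]]
Verify stationarity: grad f(x*) = H x* + g = (0, 0).
Eigenvalues of H: -8, 0.
H has a zero eigenvalue (singular; negative semidefinite but not definite), so H is neither positive definite, negative definite, nor indefinite. The second-order test alone is inconclusive -> degen.
(Indeed, f is constant along the null direction of H through x*, so x* is not a strict local extremum.)

degen


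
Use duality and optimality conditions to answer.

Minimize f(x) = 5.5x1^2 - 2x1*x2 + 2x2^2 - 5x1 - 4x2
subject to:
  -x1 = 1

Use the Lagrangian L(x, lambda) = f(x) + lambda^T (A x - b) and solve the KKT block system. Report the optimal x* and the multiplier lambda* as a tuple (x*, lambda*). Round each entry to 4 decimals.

Form the Lagrangian:
  L(x, lambda) = (1/2) x^T Q x + c^T x + lambda^T (A x - b)
Stationarity (grad_x L = 0): Q x + c + A^T lambda = 0.
Primal feasibility: A x = b.

This gives the KKT block system:
  [ Q   A^T ] [ x     ]   [-c ]
  [ A    0  ] [ lambda ] = [ b ]

Solving the linear system:
  x*      = (-1, 0.5)
  lambda* = (-17)
  f(x*)   = 10

x* = (-1, 0.5), lambda* = (-17)


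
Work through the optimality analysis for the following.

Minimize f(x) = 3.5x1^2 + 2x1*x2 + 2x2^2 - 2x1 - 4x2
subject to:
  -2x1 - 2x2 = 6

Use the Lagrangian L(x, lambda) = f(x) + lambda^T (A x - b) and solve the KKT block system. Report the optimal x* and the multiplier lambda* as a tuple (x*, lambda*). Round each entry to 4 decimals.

Form the Lagrangian:
  L(x, lambda) = (1/2) x^T Q x + c^T x + lambda^T (A x - b)
Stationarity (grad_x L = 0): Q x + c + A^T lambda = 0.
Primal feasibility: A x = b.

This gives the KKT block system:
  [ Q   A^T ] [ x     ]   [-c ]
  [ A    0  ] [ lambda ] = [ b ]

Solving the linear system:
  x*      = (-1.1429, -1.8571)
  lambda* = (-6.8571)
  f(x*)   = 25.4286

x* = (-1.1429, -1.8571), lambda* = (-6.8571)


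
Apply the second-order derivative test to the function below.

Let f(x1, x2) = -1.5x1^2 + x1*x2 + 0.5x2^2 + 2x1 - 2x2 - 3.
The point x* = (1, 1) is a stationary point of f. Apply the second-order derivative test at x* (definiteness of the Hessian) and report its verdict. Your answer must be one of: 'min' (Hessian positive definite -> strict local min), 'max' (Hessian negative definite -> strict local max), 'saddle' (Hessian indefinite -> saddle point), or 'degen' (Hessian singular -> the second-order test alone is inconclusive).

Compute the Hessian H = grad^2 f:
  H = [[-3, 1], [1, 1]]
Verify stationarity: grad f(x*) = H x* + g = (0, 0).
Eigenvalues of H: -3.2361, 1.2361.
Eigenvalues have mixed signs, so H is indefinite -> x* is a saddle point.

saddle


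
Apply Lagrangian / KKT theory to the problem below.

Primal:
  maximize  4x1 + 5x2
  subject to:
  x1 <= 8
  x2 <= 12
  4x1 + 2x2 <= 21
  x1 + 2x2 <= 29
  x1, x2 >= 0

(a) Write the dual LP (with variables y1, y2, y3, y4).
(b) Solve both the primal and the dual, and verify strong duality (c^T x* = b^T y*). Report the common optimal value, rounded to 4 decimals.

The standard primal-dual pair for 'max c^T x s.t. A x <= b, x >= 0' is:
  Dual:  min b^T y  s.t.  A^T y >= c,  y >= 0.

So the dual LP is:
  minimize  8y1 + 12y2 + 21y3 + 29y4
  subject to:
    y1 + 4y3 + y4 >= 4
    y2 + 2y3 + 2y4 >= 5
    y1, y2, y3, y4 >= 0

Solving the primal: x* = (0, 10.5).
  primal value c^T x* = 52.5.
Solving the dual: y* = (0, 0, 2.5, 0).
  dual value b^T y* = 52.5.
Strong duality: c^T x* = b^T y*. Confirmed.

52.5


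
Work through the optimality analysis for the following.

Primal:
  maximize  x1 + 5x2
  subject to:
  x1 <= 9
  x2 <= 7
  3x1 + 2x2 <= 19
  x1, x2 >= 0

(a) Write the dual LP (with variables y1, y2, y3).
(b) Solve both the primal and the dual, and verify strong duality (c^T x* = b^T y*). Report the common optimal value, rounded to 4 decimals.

The standard primal-dual pair for 'max c^T x s.t. A x <= b, x >= 0' is:
  Dual:  min b^T y  s.t.  A^T y >= c,  y >= 0.

So the dual LP is:
  minimize  9y1 + 7y2 + 19y3
  subject to:
    y1 + 3y3 >= 1
    y2 + 2y3 >= 5
    y1, y2, y3 >= 0

Solving the primal: x* = (1.6667, 7).
  primal value c^T x* = 36.6667.
Solving the dual: y* = (0, 4.3333, 0.3333).
  dual value b^T y* = 36.6667.
Strong duality: c^T x* = b^T y*. Confirmed.

36.6667


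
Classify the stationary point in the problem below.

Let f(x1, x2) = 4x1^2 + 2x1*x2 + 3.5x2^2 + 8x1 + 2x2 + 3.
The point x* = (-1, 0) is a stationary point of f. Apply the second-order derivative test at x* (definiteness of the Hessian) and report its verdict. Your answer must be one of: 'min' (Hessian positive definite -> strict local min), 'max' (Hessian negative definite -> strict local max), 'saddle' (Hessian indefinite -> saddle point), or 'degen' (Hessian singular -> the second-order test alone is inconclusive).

Compute the Hessian H = grad^2 f:
  H = [[8, 2], [2, 7]]
Verify stationarity: grad f(x*) = H x* + g = (0, 0).
Eigenvalues of H: 5.4384, 9.5616.
Both eigenvalues > 0, so H is positive definite -> x* is a strict local min.

min


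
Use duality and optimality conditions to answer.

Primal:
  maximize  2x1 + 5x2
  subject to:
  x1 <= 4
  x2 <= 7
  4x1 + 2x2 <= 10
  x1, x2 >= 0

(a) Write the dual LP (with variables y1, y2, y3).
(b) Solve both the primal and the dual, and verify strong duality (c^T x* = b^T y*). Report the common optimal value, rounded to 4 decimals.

The standard primal-dual pair for 'max c^T x s.t. A x <= b, x >= 0' is:
  Dual:  min b^T y  s.t.  A^T y >= c,  y >= 0.

So the dual LP is:
  minimize  4y1 + 7y2 + 10y3
  subject to:
    y1 + 4y3 >= 2
    y2 + 2y3 >= 5
    y1, y2, y3 >= 0

Solving the primal: x* = (0, 5).
  primal value c^T x* = 25.
Solving the dual: y* = (0, 0, 2.5).
  dual value b^T y* = 25.
Strong duality: c^T x* = b^T y*. Confirmed.

25


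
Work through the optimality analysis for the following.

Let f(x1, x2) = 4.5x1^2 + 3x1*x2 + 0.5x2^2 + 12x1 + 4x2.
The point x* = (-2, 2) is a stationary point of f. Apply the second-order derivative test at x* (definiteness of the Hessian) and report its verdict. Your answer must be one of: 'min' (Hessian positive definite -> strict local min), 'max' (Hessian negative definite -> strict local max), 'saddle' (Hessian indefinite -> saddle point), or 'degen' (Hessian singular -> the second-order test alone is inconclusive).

Compute the Hessian H = grad^2 f:
  H = [[9, 3], [3, 1]]
Verify stationarity: grad f(x*) = H x* + g = (0, 0).
Eigenvalues of H: 0, 10.
H has a zero eigenvalue (singular; positive semidefinite but not definite), so H is neither positive definite, negative definite, nor indefinite. The second-order test alone is inconclusive -> degen.
(Indeed, f is constant along the null direction of H through x*, so x* is not a strict local extremum.)

degen


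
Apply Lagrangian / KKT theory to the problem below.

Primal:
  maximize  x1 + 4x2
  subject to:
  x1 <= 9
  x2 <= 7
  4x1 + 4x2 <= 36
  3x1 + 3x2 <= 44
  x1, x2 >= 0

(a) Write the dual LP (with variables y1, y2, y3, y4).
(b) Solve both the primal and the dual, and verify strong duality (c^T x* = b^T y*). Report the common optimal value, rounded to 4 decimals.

The standard primal-dual pair for 'max c^T x s.t. A x <= b, x >= 0' is:
  Dual:  min b^T y  s.t.  A^T y >= c,  y >= 0.

So the dual LP is:
  minimize  9y1 + 7y2 + 36y3 + 44y4
  subject to:
    y1 + 4y3 + 3y4 >= 1
    y2 + 4y3 + 3y4 >= 4
    y1, y2, y3, y4 >= 0

Solving the primal: x* = (2, 7).
  primal value c^T x* = 30.
Solving the dual: y* = (0, 3, 0.25, 0).
  dual value b^T y* = 30.
Strong duality: c^T x* = b^T y*. Confirmed.

30


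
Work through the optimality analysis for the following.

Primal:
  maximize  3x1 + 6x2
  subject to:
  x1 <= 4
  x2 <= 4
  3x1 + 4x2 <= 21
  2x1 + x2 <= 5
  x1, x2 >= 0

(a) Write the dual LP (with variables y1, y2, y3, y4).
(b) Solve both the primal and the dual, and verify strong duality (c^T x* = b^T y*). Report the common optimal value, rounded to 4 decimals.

The standard primal-dual pair for 'max c^T x s.t. A x <= b, x >= 0' is:
  Dual:  min b^T y  s.t.  A^T y >= c,  y >= 0.

So the dual LP is:
  minimize  4y1 + 4y2 + 21y3 + 5y4
  subject to:
    y1 + 3y3 + 2y4 >= 3
    y2 + 4y3 + y4 >= 6
    y1, y2, y3, y4 >= 0

Solving the primal: x* = (0.5, 4).
  primal value c^T x* = 25.5.
Solving the dual: y* = (0, 4.5, 0, 1.5).
  dual value b^T y* = 25.5.
Strong duality: c^T x* = b^T y*. Confirmed.

25.5


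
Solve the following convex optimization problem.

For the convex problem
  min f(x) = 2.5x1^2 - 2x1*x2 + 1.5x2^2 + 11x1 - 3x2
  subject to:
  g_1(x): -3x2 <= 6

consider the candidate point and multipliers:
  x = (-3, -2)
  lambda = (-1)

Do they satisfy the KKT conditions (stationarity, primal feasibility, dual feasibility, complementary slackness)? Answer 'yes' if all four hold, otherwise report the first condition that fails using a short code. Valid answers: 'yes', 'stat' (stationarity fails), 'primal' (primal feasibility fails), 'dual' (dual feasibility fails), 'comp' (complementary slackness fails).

Gradient of f: grad f(x) = Q x + c = (0, -3)
Constraint values g_i(x) = a_i^T x - b_i:
  g_1((-3, -2)) = 0
Stationarity residual: grad f(x) + sum_i lambda_i a_i = (0, 0)
  -> stationarity OK
Primal feasibility (all g_i <= 0): OK
Dual feasibility (all lambda_i >= 0): FAILS
Complementary slackness (lambda_i * g_i(x) = 0 for all i): OK

Verdict: the first failing condition is dual_feasibility -> dual.

dual


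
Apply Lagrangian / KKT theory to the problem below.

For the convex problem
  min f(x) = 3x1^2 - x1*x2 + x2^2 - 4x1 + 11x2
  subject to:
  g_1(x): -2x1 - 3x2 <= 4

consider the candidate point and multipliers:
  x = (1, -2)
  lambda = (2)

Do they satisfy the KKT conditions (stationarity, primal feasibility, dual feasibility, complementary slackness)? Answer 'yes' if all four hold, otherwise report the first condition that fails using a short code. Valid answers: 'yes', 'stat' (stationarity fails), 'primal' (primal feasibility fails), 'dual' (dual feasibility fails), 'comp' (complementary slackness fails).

Gradient of f: grad f(x) = Q x + c = (4, 6)
Constraint values g_i(x) = a_i^T x - b_i:
  g_1((1, -2)) = 0
Stationarity residual: grad f(x) + sum_i lambda_i a_i = (0, 0)
  -> stationarity OK
Primal feasibility (all g_i <= 0): OK
Dual feasibility (all lambda_i >= 0): OK
Complementary slackness (lambda_i * g_i(x) = 0 for all i): OK

Verdict: yes, KKT holds.

yes


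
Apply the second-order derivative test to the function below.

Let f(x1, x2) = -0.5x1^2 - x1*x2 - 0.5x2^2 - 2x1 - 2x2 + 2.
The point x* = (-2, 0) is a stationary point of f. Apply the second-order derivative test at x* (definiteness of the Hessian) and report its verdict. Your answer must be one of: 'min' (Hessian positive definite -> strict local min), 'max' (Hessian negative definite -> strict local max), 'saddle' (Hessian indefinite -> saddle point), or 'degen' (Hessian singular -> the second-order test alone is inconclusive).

Compute the Hessian H = grad^2 f:
  H = [[-1, -1], [-1, -1]]
Verify stationarity: grad f(x*) = H x* + g = (0, 0).
Eigenvalues of H: -2, 0.
H has a zero eigenvalue (singular; negative semidefinite but not definite), so H is neither positive definite, negative definite, nor indefinite. The second-order test alone is inconclusive -> degen.
(Indeed, f is constant along the null direction of H through x*, so x* is not a strict local extremum.)

degen


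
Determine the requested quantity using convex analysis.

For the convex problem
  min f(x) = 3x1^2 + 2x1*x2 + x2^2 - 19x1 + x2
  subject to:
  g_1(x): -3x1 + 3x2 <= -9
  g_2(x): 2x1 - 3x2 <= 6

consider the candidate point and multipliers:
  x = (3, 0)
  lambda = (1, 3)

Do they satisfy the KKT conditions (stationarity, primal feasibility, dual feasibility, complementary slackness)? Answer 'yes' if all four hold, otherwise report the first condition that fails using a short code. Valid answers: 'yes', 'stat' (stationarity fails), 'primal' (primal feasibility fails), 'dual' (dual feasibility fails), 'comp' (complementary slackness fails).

Gradient of f: grad f(x) = Q x + c = (-1, 7)
Constraint values g_i(x) = a_i^T x - b_i:
  g_1((3, 0)) = 0
  g_2((3, 0)) = 0
Stationarity residual: grad f(x) + sum_i lambda_i a_i = (2, 1)
  -> stationarity FAILS
Primal feasibility (all g_i <= 0): OK
Dual feasibility (all lambda_i >= 0): OK
Complementary slackness (lambda_i * g_i(x) = 0 for all i): OK

Verdict: the first failing condition is stationarity -> stat.

stat


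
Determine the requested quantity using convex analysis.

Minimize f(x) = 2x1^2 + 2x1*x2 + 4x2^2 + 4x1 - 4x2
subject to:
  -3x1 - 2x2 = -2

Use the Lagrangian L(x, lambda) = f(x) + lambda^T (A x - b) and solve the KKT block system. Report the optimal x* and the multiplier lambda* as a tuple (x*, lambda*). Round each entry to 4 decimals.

Form the Lagrangian:
  L(x, lambda) = (1/2) x^T Q x + c^T x + lambda^T (A x - b)
Stationarity (grad_x L = 0): Q x + c + A^T lambda = 0.
Primal feasibility: A x = b.

This gives the KKT block system:
  [ Q   A^T ] [ x     ]   [-c ]
  [ A    0  ] [ lambda ] = [ b ]

Solving the linear system:
  x*      = (0, 1)
  lambda* = (2)
  f(x*)   = 0

x* = (0, 1), lambda* = (2)


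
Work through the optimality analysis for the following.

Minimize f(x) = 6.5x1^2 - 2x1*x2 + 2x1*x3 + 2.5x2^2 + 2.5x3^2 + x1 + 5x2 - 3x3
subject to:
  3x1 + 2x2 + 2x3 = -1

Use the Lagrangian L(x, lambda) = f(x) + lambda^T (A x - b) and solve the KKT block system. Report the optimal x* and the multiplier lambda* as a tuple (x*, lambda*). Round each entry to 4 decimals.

Form the Lagrangian:
  L(x, lambda) = (1/2) x^T Q x + c^T x + lambda^T (A x - b)
Stationarity (grad_x L = 0): Q x + c + A^T lambda = 0.
Primal feasibility: A x = b.

This gives the KKT block system:
  [ Q   A^T ] [ x     ]   [-c ]
  [ A    0  ] [ lambda ] = [ b ]

Solving the linear system:
  x*      = (-0.2687, -0.9559, 0.859)
  lambda* = (-0.3789)
  f(x*)   = -4.0022

x* = (-0.2687, -0.9559, 0.859), lambda* = (-0.3789)


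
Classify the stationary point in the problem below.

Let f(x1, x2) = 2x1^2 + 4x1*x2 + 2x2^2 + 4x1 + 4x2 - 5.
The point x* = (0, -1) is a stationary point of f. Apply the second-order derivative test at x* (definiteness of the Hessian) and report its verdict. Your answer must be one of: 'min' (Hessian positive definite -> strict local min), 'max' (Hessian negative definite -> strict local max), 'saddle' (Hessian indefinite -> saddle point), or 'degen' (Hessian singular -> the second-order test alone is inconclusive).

Compute the Hessian H = grad^2 f:
  H = [[4, 4], [4, 4]]
Verify stationarity: grad f(x*) = H x* + g = (0, 0).
Eigenvalues of H: 0, 8.
H has a zero eigenvalue (singular; positive semidefinite but not definite), so H is neither positive definite, negative definite, nor indefinite. The second-order test alone is inconclusive -> degen.
(Indeed, f is constant along the null direction of H through x*, so x* is not a strict local extremum.)

degen


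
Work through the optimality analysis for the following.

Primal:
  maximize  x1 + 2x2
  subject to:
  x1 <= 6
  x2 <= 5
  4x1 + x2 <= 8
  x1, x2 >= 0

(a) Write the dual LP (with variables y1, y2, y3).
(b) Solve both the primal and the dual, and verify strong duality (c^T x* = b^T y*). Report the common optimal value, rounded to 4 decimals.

The standard primal-dual pair for 'max c^T x s.t. A x <= b, x >= 0' is:
  Dual:  min b^T y  s.t.  A^T y >= c,  y >= 0.

So the dual LP is:
  minimize  6y1 + 5y2 + 8y3
  subject to:
    y1 + 4y3 >= 1
    y2 + y3 >= 2
    y1, y2, y3 >= 0

Solving the primal: x* = (0.75, 5).
  primal value c^T x* = 10.75.
Solving the dual: y* = (0, 1.75, 0.25).
  dual value b^T y* = 10.75.
Strong duality: c^T x* = b^T y*. Confirmed.

10.75


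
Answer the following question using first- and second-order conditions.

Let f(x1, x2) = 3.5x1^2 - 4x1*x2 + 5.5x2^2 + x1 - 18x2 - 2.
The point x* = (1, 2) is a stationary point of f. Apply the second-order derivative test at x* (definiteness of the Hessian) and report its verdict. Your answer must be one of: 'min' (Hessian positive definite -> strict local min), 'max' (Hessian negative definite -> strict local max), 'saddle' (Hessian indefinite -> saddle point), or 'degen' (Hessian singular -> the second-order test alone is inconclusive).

Compute the Hessian H = grad^2 f:
  H = [[7, -4], [-4, 11]]
Verify stationarity: grad f(x*) = H x* + g = (0, 0).
Eigenvalues of H: 4.5279, 13.4721.
Both eigenvalues > 0, so H is positive definite -> x* is a strict local min.

min


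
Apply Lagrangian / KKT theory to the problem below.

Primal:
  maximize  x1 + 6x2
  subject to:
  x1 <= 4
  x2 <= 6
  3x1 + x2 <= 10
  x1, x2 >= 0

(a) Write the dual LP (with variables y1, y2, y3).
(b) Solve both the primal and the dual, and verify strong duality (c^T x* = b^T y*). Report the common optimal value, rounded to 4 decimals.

The standard primal-dual pair for 'max c^T x s.t. A x <= b, x >= 0' is:
  Dual:  min b^T y  s.t.  A^T y >= c,  y >= 0.

So the dual LP is:
  minimize  4y1 + 6y2 + 10y3
  subject to:
    y1 + 3y3 >= 1
    y2 + y3 >= 6
    y1, y2, y3 >= 0

Solving the primal: x* = (1.3333, 6).
  primal value c^T x* = 37.3333.
Solving the dual: y* = (0, 5.6667, 0.3333).
  dual value b^T y* = 37.3333.
Strong duality: c^T x* = b^T y*. Confirmed.

37.3333


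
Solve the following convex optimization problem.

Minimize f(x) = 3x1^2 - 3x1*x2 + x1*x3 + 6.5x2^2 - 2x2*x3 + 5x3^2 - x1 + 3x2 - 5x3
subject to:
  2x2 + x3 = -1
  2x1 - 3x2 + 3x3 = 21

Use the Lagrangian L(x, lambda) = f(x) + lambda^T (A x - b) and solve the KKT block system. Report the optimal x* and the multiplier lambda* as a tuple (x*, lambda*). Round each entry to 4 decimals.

Form the Lagrangian:
  L(x, lambda) = (1/2) x^T Q x + c^T x + lambda^T (A x - b)
Stationarity (grad_x L = 0): Q x + c + A^T lambda = 0.
Primal feasibility: A x = b.

This gives the KKT block system:
  [ Q   A^T ] [ x     ]   [-c ]
  [ A    0  ] [ lambda ] = [ b ]

Solving the linear system:
  x*      = (2.5091, -2.1091, 3.2182)
  lambda* = (1.4909, -11.8)
  f(x*)   = 112.1818

x* = (2.5091, -2.1091, 3.2182), lambda* = (1.4909, -11.8)


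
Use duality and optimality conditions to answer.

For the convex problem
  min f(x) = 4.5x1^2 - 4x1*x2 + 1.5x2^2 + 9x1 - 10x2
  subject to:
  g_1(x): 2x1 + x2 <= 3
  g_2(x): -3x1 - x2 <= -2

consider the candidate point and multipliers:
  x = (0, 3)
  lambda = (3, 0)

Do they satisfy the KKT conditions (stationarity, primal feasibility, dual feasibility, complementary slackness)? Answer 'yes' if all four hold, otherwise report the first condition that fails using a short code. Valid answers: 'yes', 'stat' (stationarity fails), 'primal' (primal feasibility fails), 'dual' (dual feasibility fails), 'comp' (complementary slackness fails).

Gradient of f: grad f(x) = Q x + c = (-3, -1)
Constraint values g_i(x) = a_i^T x - b_i:
  g_1((0, 3)) = 0
  g_2((0, 3)) = -1
Stationarity residual: grad f(x) + sum_i lambda_i a_i = (3, 2)
  -> stationarity FAILS
Primal feasibility (all g_i <= 0): OK
Dual feasibility (all lambda_i >= 0): OK
Complementary slackness (lambda_i * g_i(x) = 0 for all i): OK

Verdict: the first failing condition is stationarity -> stat.

stat


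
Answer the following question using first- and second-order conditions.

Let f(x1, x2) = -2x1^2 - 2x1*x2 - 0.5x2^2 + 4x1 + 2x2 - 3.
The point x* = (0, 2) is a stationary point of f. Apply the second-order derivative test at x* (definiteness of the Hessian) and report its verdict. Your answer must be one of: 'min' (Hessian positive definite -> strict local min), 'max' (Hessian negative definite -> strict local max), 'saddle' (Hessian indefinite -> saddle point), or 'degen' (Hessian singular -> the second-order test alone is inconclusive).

Compute the Hessian H = grad^2 f:
  H = [[-4, -2], [-2, -1]]
Verify stationarity: grad f(x*) = H x* + g = (0, 0).
Eigenvalues of H: -5, 0.
H has a zero eigenvalue (singular; negative semidefinite but not definite), so H is neither positive definite, negative definite, nor indefinite. The second-order test alone is inconclusive -> degen.
(Indeed, f is constant along the null direction of H through x*, so x* is not a strict local extremum.)

degen


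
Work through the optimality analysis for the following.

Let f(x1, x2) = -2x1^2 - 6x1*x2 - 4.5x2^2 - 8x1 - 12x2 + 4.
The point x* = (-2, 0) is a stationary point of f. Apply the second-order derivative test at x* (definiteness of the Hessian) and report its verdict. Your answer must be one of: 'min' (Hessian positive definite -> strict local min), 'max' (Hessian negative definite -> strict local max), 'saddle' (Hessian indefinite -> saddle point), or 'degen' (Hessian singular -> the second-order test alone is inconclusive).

Compute the Hessian H = grad^2 f:
  H = [[-4, -6], [-6, -9]]
Verify stationarity: grad f(x*) = H x* + g = (0, 0).
Eigenvalues of H: -13, 0.
H has a zero eigenvalue (singular; negative semidefinite but not definite), so H is neither positive definite, negative definite, nor indefinite. The second-order test alone is inconclusive -> degen.
(Indeed, f is constant along the null direction of H through x*, so x* is not a strict local extremum.)

degen


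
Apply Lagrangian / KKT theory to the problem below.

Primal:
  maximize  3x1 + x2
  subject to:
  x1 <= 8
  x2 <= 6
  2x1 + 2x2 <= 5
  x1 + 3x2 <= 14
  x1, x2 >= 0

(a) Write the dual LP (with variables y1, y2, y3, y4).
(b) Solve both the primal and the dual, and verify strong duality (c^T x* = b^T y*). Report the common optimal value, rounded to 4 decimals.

The standard primal-dual pair for 'max c^T x s.t. A x <= b, x >= 0' is:
  Dual:  min b^T y  s.t.  A^T y >= c,  y >= 0.

So the dual LP is:
  minimize  8y1 + 6y2 + 5y3 + 14y4
  subject to:
    y1 + 2y3 + y4 >= 3
    y2 + 2y3 + 3y4 >= 1
    y1, y2, y3, y4 >= 0

Solving the primal: x* = (2.5, 0).
  primal value c^T x* = 7.5.
Solving the dual: y* = (0, 0, 1.5, 0).
  dual value b^T y* = 7.5.
Strong duality: c^T x* = b^T y*. Confirmed.

7.5


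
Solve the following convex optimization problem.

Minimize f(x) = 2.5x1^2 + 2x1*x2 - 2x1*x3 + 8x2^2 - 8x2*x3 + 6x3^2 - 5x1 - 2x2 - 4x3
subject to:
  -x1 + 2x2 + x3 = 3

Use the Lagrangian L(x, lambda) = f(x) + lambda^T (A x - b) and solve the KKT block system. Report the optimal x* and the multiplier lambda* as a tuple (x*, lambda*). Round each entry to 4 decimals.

Form the Lagrangian:
  L(x, lambda) = (1/2) x^T Q x + c^T x + lambda^T (A x - b)
Stationarity (grad_x L = 0): Q x + c + A^T lambda = 0.
Primal feasibility: A x = b.

This gives the KKT block system:
  [ Q   A^T ] [ x     ]   [-c ]
  [ A    0  ] [ lambda ] = [ b ]

Solving the linear system:
  x*      = (0.5664, 1.0909, 1.3846)
  lambda* = (-2.7552)
  f(x*)   = -1.1434

x* = (0.5664, 1.0909, 1.3846), lambda* = (-2.7552)


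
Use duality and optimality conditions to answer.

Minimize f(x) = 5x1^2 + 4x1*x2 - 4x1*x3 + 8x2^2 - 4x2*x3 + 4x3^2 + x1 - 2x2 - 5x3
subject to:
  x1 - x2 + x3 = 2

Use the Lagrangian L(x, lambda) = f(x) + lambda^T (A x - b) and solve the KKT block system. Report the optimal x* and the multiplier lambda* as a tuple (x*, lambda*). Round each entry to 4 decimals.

Form the Lagrangian:
  L(x, lambda) = (1/2) x^T Q x + c^T x + lambda^T (A x - b)
Stationarity (grad_x L = 0): Q x + c + A^T lambda = 0.
Primal feasibility: A x = b.

This gives the KKT block system:
  [ Q   A^T ] [ x     ]   [-c ]
  [ A    0  ] [ lambda ] = [ b ]

Solving the linear system:
  x*      = (0.71, 0.115, 1.405)
  lambda* = (-2.94)
  f(x*)   = -0.3325

x* = (0.71, 0.115, 1.405), lambda* = (-2.94)


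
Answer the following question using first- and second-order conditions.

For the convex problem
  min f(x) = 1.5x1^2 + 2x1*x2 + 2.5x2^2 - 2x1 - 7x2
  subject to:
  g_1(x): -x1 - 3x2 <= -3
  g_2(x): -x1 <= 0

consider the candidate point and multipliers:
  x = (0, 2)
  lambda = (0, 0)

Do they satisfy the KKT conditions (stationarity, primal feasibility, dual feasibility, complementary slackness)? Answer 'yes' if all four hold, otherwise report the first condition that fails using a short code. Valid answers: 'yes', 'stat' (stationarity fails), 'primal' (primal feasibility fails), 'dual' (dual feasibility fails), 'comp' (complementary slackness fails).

Gradient of f: grad f(x) = Q x + c = (2, 3)
Constraint values g_i(x) = a_i^T x - b_i:
  g_1((0, 2)) = -3
  g_2((0, 2)) = 0
Stationarity residual: grad f(x) + sum_i lambda_i a_i = (2, 3)
  -> stationarity FAILS
Primal feasibility (all g_i <= 0): OK
Dual feasibility (all lambda_i >= 0): OK
Complementary slackness (lambda_i * g_i(x) = 0 for all i): OK

Verdict: the first failing condition is stationarity -> stat.

stat


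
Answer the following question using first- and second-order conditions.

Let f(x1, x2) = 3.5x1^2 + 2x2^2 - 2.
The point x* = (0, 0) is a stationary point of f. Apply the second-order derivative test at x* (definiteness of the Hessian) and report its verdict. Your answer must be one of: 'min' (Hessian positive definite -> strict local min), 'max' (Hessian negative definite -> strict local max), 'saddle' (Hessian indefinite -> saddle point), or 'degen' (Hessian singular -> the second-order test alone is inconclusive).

Compute the Hessian H = grad^2 f:
  H = [[7, 0], [0, 4]]
Verify stationarity: grad f(x*) = H x* + g = (0, 0).
Eigenvalues of H: 4, 7.
Both eigenvalues > 0, so H is positive definite -> x* is a strict local min.

min


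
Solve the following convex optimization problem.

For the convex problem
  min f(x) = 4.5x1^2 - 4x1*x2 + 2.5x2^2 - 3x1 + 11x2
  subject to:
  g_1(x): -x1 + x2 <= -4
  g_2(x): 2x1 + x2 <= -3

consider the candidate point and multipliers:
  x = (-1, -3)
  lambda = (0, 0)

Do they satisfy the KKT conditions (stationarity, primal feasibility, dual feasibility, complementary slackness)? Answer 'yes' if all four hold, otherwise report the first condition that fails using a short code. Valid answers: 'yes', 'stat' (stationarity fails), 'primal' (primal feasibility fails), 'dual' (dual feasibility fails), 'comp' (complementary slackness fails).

Gradient of f: grad f(x) = Q x + c = (0, 0)
Constraint values g_i(x) = a_i^T x - b_i:
  g_1((-1, -3)) = 2
  g_2((-1, -3)) = -2
Stationarity residual: grad f(x) + sum_i lambda_i a_i = (0, 0)
  -> stationarity OK
Primal feasibility (all g_i <= 0): FAILS
Dual feasibility (all lambda_i >= 0): OK
Complementary slackness (lambda_i * g_i(x) = 0 for all i): OK

Verdict: the first failing condition is primal_feasibility -> primal.

primal


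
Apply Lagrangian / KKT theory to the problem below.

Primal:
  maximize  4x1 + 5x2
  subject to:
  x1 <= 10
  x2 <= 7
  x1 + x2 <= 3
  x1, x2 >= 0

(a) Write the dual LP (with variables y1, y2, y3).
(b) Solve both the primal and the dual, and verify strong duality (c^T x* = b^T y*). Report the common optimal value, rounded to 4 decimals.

The standard primal-dual pair for 'max c^T x s.t. A x <= b, x >= 0' is:
  Dual:  min b^T y  s.t.  A^T y >= c,  y >= 0.

So the dual LP is:
  minimize  10y1 + 7y2 + 3y3
  subject to:
    y1 + y3 >= 4
    y2 + y3 >= 5
    y1, y2, y3 >= 0

Solving the primal: x* = (0, 3).
  primal value c^T x* = 15.
Solving the dual: y* = (0, 0, 5).
  dual value b^T y* = 15.
Strong duality: c^T x* = b^T y*. Confirmed.

15


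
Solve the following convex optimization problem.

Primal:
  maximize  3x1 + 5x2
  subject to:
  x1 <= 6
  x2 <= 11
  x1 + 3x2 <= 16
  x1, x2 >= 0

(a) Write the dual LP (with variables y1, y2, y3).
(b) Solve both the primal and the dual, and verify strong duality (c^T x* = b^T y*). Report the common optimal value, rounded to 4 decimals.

The standard primal-dual pair for 'max c^T x s.t. A x <= b, x >= 0' is:
  Dual:  min b^T y  s.t.  A^T y >= c,  y >= 0.

So the dual LP is:
  minimize  6y1 + 11y2 + 16y3
  subject to:
    y1 + y3 >= 3
    y2 + 3y3 >= 5
    y1, y2, y3 >= 0

Solving the primal: x* = (6, 3.3333).
  primal value c^T x* = 34.6667.
Solving the dual: y* = (1.3333, 0, 1.6667).
  dual value b^T y* = 34.6667.
Strong duality: c^T x* = b^T y*. Confirmed.

34.6667


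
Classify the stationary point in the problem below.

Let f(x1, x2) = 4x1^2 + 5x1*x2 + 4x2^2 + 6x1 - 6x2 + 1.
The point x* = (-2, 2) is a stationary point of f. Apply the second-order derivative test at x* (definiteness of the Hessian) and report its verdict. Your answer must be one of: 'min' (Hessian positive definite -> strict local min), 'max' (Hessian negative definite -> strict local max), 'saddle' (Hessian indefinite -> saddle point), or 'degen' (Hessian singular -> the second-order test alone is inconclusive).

Compute the Hessian H = grad^2 f:
  H = [[8, 5], [5, 8]]
Verify stationarity: grad f(x*) = H x* + g = (0, 0).
Eigenvalues of H: 3, 13.
Both eigenvalues > 0, so H is positive definite -> x* is a strict local min.

min


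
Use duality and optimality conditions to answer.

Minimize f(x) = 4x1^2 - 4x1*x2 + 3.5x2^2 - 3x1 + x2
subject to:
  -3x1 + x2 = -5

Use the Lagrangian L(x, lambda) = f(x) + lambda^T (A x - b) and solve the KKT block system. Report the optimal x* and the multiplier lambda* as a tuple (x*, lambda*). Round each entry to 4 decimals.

Form the Lagrangian:
  L(x, lambda) = (1/2) x^T Q x + c^T x + lambda^T (A x - b)
Stationarity (grad_x L = 0): Q x + c + A^T lambda = 0.
Primal feasibility: A x = b.

This gives the KKT block system:
  [ Q   A^T ] [ x     ]   [-c ]
  [ A    0  ] [ lambda ] = [ b ]

Solving the linear system:
  x*      = (1.8085, 0.4255)
  lambda* = (3.2553)
  f(x*)   = 5.6383

x* = (1.8085, 0.4255), lambda* = (3.2553)
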